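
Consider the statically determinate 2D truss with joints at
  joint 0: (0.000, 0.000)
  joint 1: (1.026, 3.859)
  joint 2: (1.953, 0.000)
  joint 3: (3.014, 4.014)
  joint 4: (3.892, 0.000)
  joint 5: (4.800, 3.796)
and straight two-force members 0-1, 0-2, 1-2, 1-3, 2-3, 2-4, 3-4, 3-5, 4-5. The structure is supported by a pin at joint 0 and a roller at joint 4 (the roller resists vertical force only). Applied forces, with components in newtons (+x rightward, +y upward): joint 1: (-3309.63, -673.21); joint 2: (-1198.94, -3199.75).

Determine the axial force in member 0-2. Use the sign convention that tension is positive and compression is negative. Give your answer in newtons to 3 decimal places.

N=6 nodes, M=9 members, R=3 reactions → 2N=12, M+R=12
member 0 (0-1): L=3.9931, (cx,cy)=(0.2569,0.9664)
member 1 (0-2): L=1.9530, (cx,cy)=(1.0000,0.0000)
member 2 (1-2): L=3.9688, (cx,cy)=(0.2336,-0.9723)
member 3 (1-3): L=1.9940, (cx,cy)=(0.9970,0.0777)
member 4 (2-3): L=4.1519, (cx,cy)=(0.2555,0.9668)
member 5 (2-4): L=1.9390, (cx,cy)=(1.0000,0.0000)
member 6 (3-4): L=4.1089, (cx,cy)=(0.2137,-0.9769)
member 7 (3-5): L=1.7993, (cx,cy)=(0.9926,-0.1212)
member 8 (4-5): L=3.9031, (cx,cy)=(0.2326,0.9726)
solve A·x = −loads:
  F[0-1] = -5558.0340 N (compression)
  F[0-2] = -3080.4578 N (compression)
  F[1-2] = +4891.1348 N (tension)
  F[1-3] = +741.3234 N (tension)
  F[2-3] = -1609.5349 N (compression)
  F[2-4] = -327.7665 N (compression)
  F[3-4] = +1533.8960 N (tension)
  F[3-5] = +0.0000 N (tension)
  F[4-5] = -0.0000 N (compression)
  Rx@0 = +4508.5700 N
  Ry@0 = +5371.4279 N
  Ry@4 = -1498.4679 N

-3080.458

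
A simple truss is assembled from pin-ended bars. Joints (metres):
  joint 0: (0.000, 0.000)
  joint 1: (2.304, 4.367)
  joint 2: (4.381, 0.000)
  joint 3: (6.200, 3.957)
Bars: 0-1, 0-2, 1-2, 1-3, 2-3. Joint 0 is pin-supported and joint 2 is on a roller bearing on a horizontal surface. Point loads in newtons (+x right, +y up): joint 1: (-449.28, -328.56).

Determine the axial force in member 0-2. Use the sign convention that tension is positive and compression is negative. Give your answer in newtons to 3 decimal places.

-130.818

N=4 nodes, M=5 members, R=3 reactions → 2N=8, M+R=8
member 0 (0-1): L=4.9375, (cx,cy)=(0.4666,0.8845)
member 1 (0-2): L=4.3810, (cx,cy)=(1.0000,0.0000)
member 2 (1-2): L=4.8358, (cx,cy)=(0.4295,-0.9031)
member 3 (1-3): L=3.9175, (cx,cy)=(0.9945,-0.1047)
member 4 (2-3): L=4.3551, (cx,cy)=(0.4177,0.9086)
solve A·x = −loads:
  F[0-1] = -682.4702 N (compression)
  F[0-2] = -130.8183 N (compression)
  F[1-2] = +304.5769 N (tension)
  F[1-3] = -0.0000 N (compression)
  F[2-3] = +0.0000 N (tension)
  Rx@0 = +449.2800 N
  Ry@0 = +603.6122 N
  Ry@2 = -275.0522 N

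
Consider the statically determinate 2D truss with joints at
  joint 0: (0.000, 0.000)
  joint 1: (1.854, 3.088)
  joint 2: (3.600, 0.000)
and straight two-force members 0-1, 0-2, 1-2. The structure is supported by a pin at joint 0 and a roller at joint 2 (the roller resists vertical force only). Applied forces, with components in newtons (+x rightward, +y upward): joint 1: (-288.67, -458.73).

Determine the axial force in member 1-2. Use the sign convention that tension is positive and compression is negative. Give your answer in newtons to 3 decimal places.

N=3 nodes, M=3 members, R=3 reactions → 2N=6, M+R=6
member 0 (0-1): L=3.6018, (cx,cy)=(0.5147,0.8573)
member 1 (0-2): L=3.6000, (cx,cy)=(1.0000,0.0000)
member 2 (1-2): L=3.5474, (cx,cy)=(0.4922,-0.8705)
solve A·x = −loads:
  F[0-1] = -548.3187 N (compression)
  F[0-2] = -6.4281 N (compression)
  F[1-2] = +13.0602 N (tension)
  Rx@0 = +288.6700 N
  Ry@0 = +470.0988 N
  Ry@2 = -11.3688 N

13.060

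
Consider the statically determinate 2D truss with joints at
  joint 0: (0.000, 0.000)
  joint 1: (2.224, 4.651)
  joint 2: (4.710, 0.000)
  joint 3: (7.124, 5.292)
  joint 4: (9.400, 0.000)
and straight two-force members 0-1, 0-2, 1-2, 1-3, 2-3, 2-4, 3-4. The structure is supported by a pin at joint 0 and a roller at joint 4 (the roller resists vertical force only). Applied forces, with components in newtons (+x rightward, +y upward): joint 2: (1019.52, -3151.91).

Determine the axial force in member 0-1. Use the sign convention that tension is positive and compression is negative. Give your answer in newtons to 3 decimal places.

N=5 nodes, M=7 members, R=3 reactions → 2N=10, M+R=10
member 0 (0-1): L=5.1554, (cx,cy)=(0.4314,0.9022)
member 1 (0-2): L=4.7100, (cx,cy)=(1.0000,0.0000)
member 2 (1-2): L=5.2737, (cx,cy)=(0.4714,-0.8819)
member 3 (1-3): L=4.9417, (cx,cy)=(0.9916,0.1297)
member 4 (2-3): L=5.8166, (cx,cy)=(0.4150,0.9098)
member 5 (2-4): L=4.6900, (cx,cy)=(1.0000,0.0000)
member 6 (3-4): L=5.7607, (cx,cy)=(0.3951,-0.9186)
solve A·x = −loads:
  F[0-1] = -1743.1446 N (compression)
  F[0-2] = +1771.5016 N (tension)
  F[1-2] = +1562.3661 N (tension)
  F[1-3] = -1501.1554 N (compression)
  F[2-3] = +1949.8801 N (tension)
  F[2-4] = +679.2338 N (tension)
  F[3-4] = -1719.1779 N (compression)
  Rx@0 = -1019.5200 N
  Ry@0 = +1572.6019 N
  Ry@4 = +1579.3081 N

-1743.145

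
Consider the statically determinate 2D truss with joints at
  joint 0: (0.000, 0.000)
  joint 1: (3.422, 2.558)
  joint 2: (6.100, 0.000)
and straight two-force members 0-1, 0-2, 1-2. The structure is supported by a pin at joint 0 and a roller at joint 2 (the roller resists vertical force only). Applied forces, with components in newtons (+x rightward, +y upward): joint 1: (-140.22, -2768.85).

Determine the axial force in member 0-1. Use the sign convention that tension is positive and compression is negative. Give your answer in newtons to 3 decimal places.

-2128.471

N=3 nodes, M=3 members, R=3 reactions → 2N=6, M+R=6
member 0 (0-1): L=4.2724, (cx,cy)=(0.8010,0.5987)
member 1 (0-2): L=6.1000, (cx,cy)=(1.0000,0.0000)
member 2 (1-2): L=3.7034, (cx,cy)=(0.7231,-0.6907)
solve A·x = −loads:
  F[0-1] = -2128.4713 N (compression)
  F[0-2] = +1564.5875 N (tension)
  F[1-2] = -2163.6547 N (compression)
  Rx@0 = +140.2200 N
  Ry@0 = +1274.3710 N
  Ry@2 = +1494.4790 N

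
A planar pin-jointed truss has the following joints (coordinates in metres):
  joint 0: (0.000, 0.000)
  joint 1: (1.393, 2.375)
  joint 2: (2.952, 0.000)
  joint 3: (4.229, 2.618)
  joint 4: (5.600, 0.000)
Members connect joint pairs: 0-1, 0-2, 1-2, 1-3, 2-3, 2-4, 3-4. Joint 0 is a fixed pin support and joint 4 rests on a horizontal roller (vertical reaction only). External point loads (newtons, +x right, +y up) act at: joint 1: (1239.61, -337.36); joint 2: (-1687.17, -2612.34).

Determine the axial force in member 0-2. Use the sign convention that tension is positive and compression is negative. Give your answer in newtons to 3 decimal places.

N=5 nodes, M=7 members, R=3 reactions → 2N=10, M+R=10
member 0 (0-1): L=2.7534, (cx,cy)=(0.5059,0.8626)
member 1 (0-2): L=2.9520, (cx,cy)=(1.0000,0.0000)
member 2 (1-2): L=2.8410, (cx,cy)=(0.5488,-0.8360)
member 3 (1-3): L=2.8464, (cx,cy)=(0.9963,0.0854)
member 4 (2-3): L=2.9128, (cx,cy)=(0.4384,0.8988)
member 5 (2-4): L=2.6480, (cx,cy)=(1.0000,0.0000)
member 6 (3-4): L=2.9553, (cx,cy)=(0.4639,-0.8859)
solve A·x = −loads:
  F[0-1] = -1116.3955 N (compression)
  F[0-2] = +117.2519 N (tension)
  F[1-2] = +533.4163 N (tension)
  F[1-3] = -2104.8217 N (compression)
  F[2-3] = +2410.3978 N (tension)
  F[2-4] = +1040.4110 N (tension)
  F[3-4] = -2242.6591 N (compression)
  Rx@0 = +447.5600 N
  Ry@0 = +962.9779 N
  Ry@4 = +1986.7221 N

117.252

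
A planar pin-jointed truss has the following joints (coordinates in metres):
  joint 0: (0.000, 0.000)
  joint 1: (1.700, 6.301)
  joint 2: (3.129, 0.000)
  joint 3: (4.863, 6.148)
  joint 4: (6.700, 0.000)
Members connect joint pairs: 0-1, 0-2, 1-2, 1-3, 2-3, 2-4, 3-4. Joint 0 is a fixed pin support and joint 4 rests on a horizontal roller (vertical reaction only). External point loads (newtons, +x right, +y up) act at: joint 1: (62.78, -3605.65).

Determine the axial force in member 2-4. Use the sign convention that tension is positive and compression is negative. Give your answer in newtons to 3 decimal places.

291.000

N=5 nodes, M=7 members, R=3 reactions → 2N=10, M+R=10
member 0 (0-1): L=6.5263, (cx,cy)=(0.2605,0.9655)
member 1 (0-2): L=3.1290, (cx,cy)=(1.0000,0.0000)
member 2 (1-2): L=6.4610, (cx,cy)=(0.2212,-0.9752)
member 3 (1-3): L=3.1667, (cx,cy)=(0.9988,-0.0483)
member 4 (2-3): L=6.3879, (cx,cy)=(0.2715,0.9625)
member 5 (2-4): L=3.5710, (cx,cy)=(1.0000,0.0000)
member 6 (3-4): L=6.4166, (cx,cy)=(0.2863,-0.9581)
solve A·x = −loads:
  F[0-1] = -2725.8437 N (compression)
  F[0-2] = +772.8200 N (tension)
  F[1-2] = -970.9590 N (compression)
  F[1-3] = -558.7227 N (compression)
  F[2-3] = +983.8549 N (tension)
  F[2-4] = +291.0001 N (tension)
  F[3-4] = -1016.4533 N (compression)
  Rx@0 = -62.7800 N
  Ry@0 = +2631.7423 N
  Ry@4 = +973.9077 N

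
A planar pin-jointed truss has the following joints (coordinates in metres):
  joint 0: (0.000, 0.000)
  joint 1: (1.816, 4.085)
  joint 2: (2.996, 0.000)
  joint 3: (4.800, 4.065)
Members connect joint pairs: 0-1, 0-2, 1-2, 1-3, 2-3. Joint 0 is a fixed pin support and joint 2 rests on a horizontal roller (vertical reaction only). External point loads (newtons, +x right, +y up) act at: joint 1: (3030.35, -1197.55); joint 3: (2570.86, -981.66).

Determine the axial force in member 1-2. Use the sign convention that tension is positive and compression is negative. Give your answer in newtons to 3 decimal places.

-9323.278

N=4 nodes, M=5 members, R=3 reactions → 2N=8, M+R=8
member 0 (0-1): L=4.4705, (cx,cy)=(0.4062,0.9138)
member 1 (0-2): L=2.9960, (cx,cy)=(1.0000,0.0000)
member 2 (1-2): L=4.2520, (cx,cy)=(0.2775,-0.9607)
member 3 (1-3): L=2.9841, (cx,cy)=(1.0000,-0.0067)
member 4 (2-3): L=4.4473, (cx,cy)=(0.4056,0.9140)
solve A·x = −loads:
  F[0-1] = +8469.7356 N (tension)
  F[0-2] = +2160.6214 N (tension)
  F[1-2] = -9323.2784 N (compression)
  F[1-3] = +2997.6605 N (tension)
  F[2-3] = -1052.0057 N (compression)
  Rx@0 = -5601.2100 N
  Ry@0 = -7739.4297 N
  Ry@2 = +9918.6397 N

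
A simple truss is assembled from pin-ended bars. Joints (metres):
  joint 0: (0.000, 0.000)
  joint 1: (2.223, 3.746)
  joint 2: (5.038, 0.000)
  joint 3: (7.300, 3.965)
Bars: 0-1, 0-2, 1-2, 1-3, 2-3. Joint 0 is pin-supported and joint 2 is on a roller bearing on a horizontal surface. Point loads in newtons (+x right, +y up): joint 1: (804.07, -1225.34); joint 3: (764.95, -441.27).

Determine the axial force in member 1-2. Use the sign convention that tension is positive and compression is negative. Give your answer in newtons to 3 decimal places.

N=4 nodes, M=5 members, R=3 reactions → 2N=8, M+R=8
member 0 (0-1): L=4.3559, (cx,cy)=(0.5103,0.8600)
member 1 (0-2): L=5.0380, (cx,cy)=(1.0000,0.0000)
member 2 (1-2): L=4.6858, (cx,cy)=(0.6008,-0.7994)
member 3 (1-3): L=5.0817, (cx,cy)=(0.9991,0.0431)
member 4 (2-3): L=4.5649, (cx,cy)=(0.4955,0.8686)
solve A·x = −loads:
  F[0-1] = +829.5098 N (tension)
  F[0-2] = +1145.6903 N (tension)
  F[1-2] = -2368.8381 N (compression)
  F[1-3] = +1043.3107 N (tension)
  F[2-3] = -559.7926 N (compression)
  Rx@0 = -1569.0200 N
  Ry@0 = -713.3572 N
  Ry@2 = +2379.9672 N

-2368.838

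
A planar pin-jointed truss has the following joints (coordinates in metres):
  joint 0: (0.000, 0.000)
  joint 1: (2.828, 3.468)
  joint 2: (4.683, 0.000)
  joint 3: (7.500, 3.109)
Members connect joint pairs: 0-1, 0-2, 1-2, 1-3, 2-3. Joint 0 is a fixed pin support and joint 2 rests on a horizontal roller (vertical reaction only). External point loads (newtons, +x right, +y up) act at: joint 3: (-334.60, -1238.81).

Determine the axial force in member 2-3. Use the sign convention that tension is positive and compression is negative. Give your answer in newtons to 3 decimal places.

-1595.319

N=4 nodes, M=5 members, R=3 reactions → 2N=8, M+R=8
member 0 (0-1): L=4.4749, (cx,cy)=(0.6320,0.7750)
member 1 (0-2): L=4.6830, (cx,cy)=(1.0000,0.0000)
member 2 (1-2): L=3.9329, (cx,cy)=(0.4717,-0.8818)
member 3 (1-3): L=4.6858, (cx,cy)=(0.9971,-0.0766)
member 4 (2-3): L=4.1954, (cx,cy)=(0.6714,0.7410)
solve A·x = −loads:
  F[0-1] = +674.9141 N (tension)
  F[0-2] = -761.1264 N (compression)
  F[1-2] = -657.3641 N (compression)
  F[1-3] = +738.7480 N (tension)
  F[2-3] = -1595.3188 N (compression)
  Rx@0 = +334.6000 N
  Ry@0 = -523.0528 N
  Ry@2 = +1761.8628 N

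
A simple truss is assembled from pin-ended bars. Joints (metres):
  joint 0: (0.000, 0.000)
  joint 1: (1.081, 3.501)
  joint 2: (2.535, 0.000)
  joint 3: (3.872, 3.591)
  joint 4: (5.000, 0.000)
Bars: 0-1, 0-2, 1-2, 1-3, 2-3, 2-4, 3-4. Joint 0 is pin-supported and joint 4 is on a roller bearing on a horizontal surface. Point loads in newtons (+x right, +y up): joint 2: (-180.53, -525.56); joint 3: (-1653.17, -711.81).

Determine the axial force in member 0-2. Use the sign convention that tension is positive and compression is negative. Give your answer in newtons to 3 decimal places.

N=5 nodes, M=7 members, R=3 reactions → 2N=10, M+R=10
member 0 (0-1): L=3.6641, (cx,cy)=(0.2950,0.9555)
member 1 (0-2): L=2.5350, (cx,cy)=(1.0000,0.0000)
member 2 (1-2): L=3.7909, (cx,cy)=(0.3835,-0.9235)
member 3 (1-3): L=2.7925, (cx,cy)=(0.9995,0.0322)
member 4 (2-3): L=3.8318, (cx,cy)=(0.3489,0.9372)
member 5 (2-4): L=2.4650, (cx,cy)=(1.0000,0.0000)
member 6 (3-4): L=3.7640, (cx,cy)=(0.2997,-0.9540)
solve A·x = −loads:
  F[0-1] = -1681.8524 N (compression)
  F[0-2] = -1337.5108 N (compression)
  F[1-2] = +1699.9787 N (tension)
  F[1-3] = -1148.8086 N (compression)
  F[2-3] = -1114.4466 N (compression)
  F[2-4] = -116.1052 N (compression)
  F[3-4] = +387.4286 N (tension)
  Rx@0 = +1833.7000 N
  Ry@0 = +1606.9921 N
  Ry@4 = -369.6221 N

-1337.511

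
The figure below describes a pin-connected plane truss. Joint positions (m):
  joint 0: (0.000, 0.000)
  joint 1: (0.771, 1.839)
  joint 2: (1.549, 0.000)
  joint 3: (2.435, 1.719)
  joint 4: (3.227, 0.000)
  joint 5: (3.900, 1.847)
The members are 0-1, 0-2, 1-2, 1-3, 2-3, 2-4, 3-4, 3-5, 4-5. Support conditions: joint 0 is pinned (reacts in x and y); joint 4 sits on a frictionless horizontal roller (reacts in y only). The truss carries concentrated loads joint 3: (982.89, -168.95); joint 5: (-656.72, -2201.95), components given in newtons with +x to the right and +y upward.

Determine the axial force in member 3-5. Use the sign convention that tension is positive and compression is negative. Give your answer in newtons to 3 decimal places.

150.976

N=6 nodes, M=9 members, R=3 reactions → 2N=12, M+R=12
member 0 (0-1): L=1.9941, (cx,cy)=(0.3866,0.9222)
member 1 (0-2): L=1.5490, (cx,cy)=(1.0000,0.0000)
member 2 (1-2): L=1.9968, (cx,cy)=(0.3896,-0.9210)
member 3 (1-3): L=1.6683, (cx,cy)=(0.9974,-0.0719)
member 4 (2-3): L=1.9339, (cx,cy)=(0.4581,0.8889)
member 5 (2-4): L=1.6780, (cx,cy)=(1.0000,0.0000)
member 6 (3-4): L=1.8927, (cx,cy)=(0.4185,-0.9082)
member 7 (3-5): L=1.4706, (cx,cy)=(0.9962,0.0870)
member 8 (4-5): L=1.9658, (cx,cy)=(0.3424,0.9396)
solve A·x = −loads:
  F[0-1] = +613.1417 N (tension)
  F[0-2] = +89.1023 N (tension)
  F[1-2] = -652.4457 N (compression)
  F[1-3] = +492.5517 N (tension)
  F[2-3] = +676.0040 N (tension)
  F[2-4] = -474.8120 N (compression)
  F[3-4] = -794.1381 N (compression)
  F[3-5] = +150.9760 N (tension)
  F[4-5] = -2357.5572 N (compression)
  Rx@0 = -326.1700 N
  Ry@0 = -565.4571 N
  Ry@4 = +2936.3571 N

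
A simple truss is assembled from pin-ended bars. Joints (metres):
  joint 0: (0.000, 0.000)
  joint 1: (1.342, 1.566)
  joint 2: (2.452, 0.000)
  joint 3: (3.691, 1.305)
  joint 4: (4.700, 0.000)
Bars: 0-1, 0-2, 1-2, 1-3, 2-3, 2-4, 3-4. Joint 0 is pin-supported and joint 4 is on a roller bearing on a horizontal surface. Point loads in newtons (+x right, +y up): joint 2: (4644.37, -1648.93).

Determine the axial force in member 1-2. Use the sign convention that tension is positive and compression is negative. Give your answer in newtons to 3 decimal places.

N=5 nodes, M=7 members, R=3 reactions → 2N=10, M+R=10
member 0 (0-1): L=2.0624, (cx,cy)=(0.6507,0.7593)
member 1 (0-2): L=2.4520, (cx,cy)=(1.0000,0.0000)
member 2 (1-2): L=1.9195, (cx,cy)=(0.5783,-0.8158)
member 3 (1-3): L=2.3635, (cx,cy)=(0.9939,-0.1104)
member 4 (2-3): L=1.7995, (cx,cy)=(0.6885,0.7252)
member 5 (2-4): L=2.2480, (cx,cy)=(1.0000,0.0000)
member 6 (3-4): L=1.6496, (cx,cy)=(0.6117,-0.7911)
solve A·x = −loads:
  F[0-1] = -1038.6589 N (compression)
  F[0-2] = +5320.2373 N (tension)
  F[1-2] = +1149.2694 N (tension)
  F[1-3] = -1348.7130 N (compression)
  F[2-3] = +980.8363 N (tension)
  F[2-4] = +665.1284 N (tension)
  F[3-4] = -1087.3943 N (compression)
  Rx@0 = -4644.3700 N
  Ry@0 = +788.6797 N
  Ry@4 = +860.2503 N

1149.269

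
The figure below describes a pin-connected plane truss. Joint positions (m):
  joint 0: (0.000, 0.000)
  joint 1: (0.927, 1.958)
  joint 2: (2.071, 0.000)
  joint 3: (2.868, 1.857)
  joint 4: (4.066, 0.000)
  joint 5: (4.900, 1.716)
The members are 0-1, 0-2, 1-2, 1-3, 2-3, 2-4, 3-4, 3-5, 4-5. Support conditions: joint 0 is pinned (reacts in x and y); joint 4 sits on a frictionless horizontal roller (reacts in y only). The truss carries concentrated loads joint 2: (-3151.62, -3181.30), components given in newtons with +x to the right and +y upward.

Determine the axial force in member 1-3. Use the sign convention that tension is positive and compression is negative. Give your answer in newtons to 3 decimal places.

-1705.074

N=6 nodes, M=9 members, R=3 reactions → 2N=12, M+R=12
member 0 (0-1): L=2.1664, (cx,cy)=(0.4279,0.9038)
member 1 (0-2): L=2.0710, (cx,cy)=(1.0000,0.0000)
member 2 (1-2): L=2.2677, (cx,cy)=(0.5045,-0.8634)
member 3 (1-3): L=1.9436, (cx,cy)=(0.9986,-0.0520)
member 4 (2-3): L=2.0208, (cx,cy)=(0.3944,0.9189)
member 5 (2-4): L=1.9950, (cx,cy)=(1.0000,0.0000)
member 6 (3-4): L=2.2099, (cx,cy)=(0.5421,-0.8403)
member 7 (3-5): L=2.0369, (cx,cy)=(0.9976,-0.0692)
member 8 (4-5): L=1.9079, (cx,cy)=(0.4371,0.8994)
solve A·x = −loads:
  F[0-1] = -1727.0187 N (compression)
  F[0-2] = -2412.6153 N (compression)
  F[1-2] = +1910.4363 N (tension)
  F[1-3] = -1705.0740 N (compression)
  F[2-3] = +1666.8965 N (tension)
  F[2-4] = +1045.3513 N (tension)
  F[3-4] = -1928.3144 N (compression)
  F[3-5] = +0.0000 N (tension)
  F[4-5] = -0.0000 N (compression)
  Rx@0 = +3151.6200 N
  Ry@0 = +1560.9182 N
  Ry@4 = +1620.3818 N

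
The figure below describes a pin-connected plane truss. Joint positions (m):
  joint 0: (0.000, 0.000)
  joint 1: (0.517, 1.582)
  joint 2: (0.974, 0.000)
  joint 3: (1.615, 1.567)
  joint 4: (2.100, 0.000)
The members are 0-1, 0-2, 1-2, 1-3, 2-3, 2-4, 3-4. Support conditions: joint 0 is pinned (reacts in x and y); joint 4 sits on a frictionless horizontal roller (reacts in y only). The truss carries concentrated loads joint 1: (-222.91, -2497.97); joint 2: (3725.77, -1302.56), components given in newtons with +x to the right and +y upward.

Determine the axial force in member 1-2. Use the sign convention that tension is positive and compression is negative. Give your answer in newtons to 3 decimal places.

N=5 nodes, M=7 members, R=3 reactions → 2N=10, M+R=10
member 0 (0-1): L=1.6643, (cx,cy)=(0.3106,0.9505)
member 1 (0-2): L=0.9740, (cx,cy)=(1.0000,0.0000)
member 2 (1-2): L=1.6467, (cx,cy)=(0.2775,-0.9607)
member 3 (1-3): L=1.0981, (cx,cy)=(0.9999,-0.0137)
member 4 (2-3): L=1.6930, (cx,cy)=(0.3786,0.9256)
member 5 (2-4): L=1.1260, (cx,cy)=(1.0000,0.0000)
member 6 (3-4): L=1.6403, (cx,cy)=(0.2957,-0.9553)
solve A·x = −loads:
  F[0-1] = -2892.4295 N (compression)
  F[0-2] = +4401.3483 N (tension)
  F[1-2] = +272.3288 N (tension)
  F[1-3] = -751.2270 N (compression)
  F[2-3] = +1124.6521 N (tension)
  F[2-4] = +325.3526 N (tension)
  F[3-4] = -1100.3890 N (compression)
  Rx@0 = -3502.8600 N
  Ry@0 = +2749.3394 N
  Ry@4 = +1051.1906 N

272.329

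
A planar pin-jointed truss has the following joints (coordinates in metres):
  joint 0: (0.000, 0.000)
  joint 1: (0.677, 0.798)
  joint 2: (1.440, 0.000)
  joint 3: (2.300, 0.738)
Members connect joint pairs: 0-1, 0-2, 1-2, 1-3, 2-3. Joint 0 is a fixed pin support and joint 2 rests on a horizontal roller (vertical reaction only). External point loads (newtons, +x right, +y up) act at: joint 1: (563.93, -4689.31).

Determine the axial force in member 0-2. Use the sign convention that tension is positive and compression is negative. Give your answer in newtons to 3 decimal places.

2406.737

N=4 nodes, M=5 members, R=3 reactions → 2N=8, M+R=8
member 0 (0-1): L=1.0465, (cx,cy)=(0.6469,0.7626)
member 1 (0-2): L=1.4400, (cx,cy)=(1.0000,0.0000)
member 2 (1-2): L=1.1041, (cx,cy)=(0.6911,-0.7228)
member 3 (1-3): L=1.6241, (cx,cy)=(0.9993,-0.0369)
member 4 (2-3): L=1.1332, (cx,cy)=(0.7589,0.6512)
solve A·x = −loads:
  F[0-1] = -2848.5557 N (compression)
  F[0-2] = +2406.7374 N (tension)
  F[1-2] = -3482.5809 N (compression)
  F[1-3] = +0.0000 N (tension)
  F[2-3] = -0.0000 N (compression)
  Rx@0 = -563.9300 N
  Ry@0 = +2172.1718 N
  Ry@2 = +2517.1382 N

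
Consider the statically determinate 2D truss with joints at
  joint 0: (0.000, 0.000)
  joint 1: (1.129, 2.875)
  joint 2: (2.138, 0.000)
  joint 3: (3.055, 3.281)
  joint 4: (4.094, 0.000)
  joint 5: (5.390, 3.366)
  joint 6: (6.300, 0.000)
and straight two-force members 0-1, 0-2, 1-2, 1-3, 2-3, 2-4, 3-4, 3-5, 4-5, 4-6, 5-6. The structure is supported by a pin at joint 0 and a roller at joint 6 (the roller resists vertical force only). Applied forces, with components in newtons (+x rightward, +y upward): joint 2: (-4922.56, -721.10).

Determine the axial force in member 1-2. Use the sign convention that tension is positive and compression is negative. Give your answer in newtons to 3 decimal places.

N=7 nodes, M=11 members, R=3 reactions → 2N=14, M+R=14
member 0 (0-1): L=3.0887, (cx,cy)=(0.3655,0.9308)
member 1 (0-2): L=2.1380, (cx,cy)=(1.0000,0.0000)
member 2 (1-2): L=3.0469, (cx,cy)=(0.3312,-0.9436)
member 3 (1-3): L=1.9683, (cx,cy)=(0.9785,0.2063)
member 4 (2-3): L=3.4067, (cx,cy)=(0.2692,0.9631)
member 5 (2-4): L=1.9560, (cx,cy)=(1.0000,0.0000)
member 6 (3-4): L=3.4416, (cx,cy)=(0.3019,-0.9533)
member 7 (3-5): L=2.3365, (cx,cy)=(0.9993,0.0364)
member 8 (4-5): L=3.6069, (cx,cy)=(0.3593,0.9332)
member 9 (4-6): L=2.2060, (cx,cy)=(1.0000,0.0000)
member 10 (5-6): L=3.4868, (cx,cy)=(0.2610,-0.9653)
solve A·x = −loads:
  F[0-1] = -511.7990 N (compression)
  F[0-2] = -4735.4861 N (compression)
  F[1-2] = +431.1780 N (tension)
  F[1-3] = -337.1096 N (compression)
  F[2-3] = +326.2934 N (tension)
  F[2-4] = +242.0311 N (tension)
  F[3-4] = -262.9043 N (compression)
  F[3-5] = -162.7690 N (compression)
  F[4-5] = +268.5736 N (tension)
  F[4-6] = +66.1592 N (tension)
  F[5-6] = -253.5015 N (compression)
  Rx@0 = +4922.5600 N
  Ry@0 = +476.3838 N
  Ry@6 = +244.7162 N

431.178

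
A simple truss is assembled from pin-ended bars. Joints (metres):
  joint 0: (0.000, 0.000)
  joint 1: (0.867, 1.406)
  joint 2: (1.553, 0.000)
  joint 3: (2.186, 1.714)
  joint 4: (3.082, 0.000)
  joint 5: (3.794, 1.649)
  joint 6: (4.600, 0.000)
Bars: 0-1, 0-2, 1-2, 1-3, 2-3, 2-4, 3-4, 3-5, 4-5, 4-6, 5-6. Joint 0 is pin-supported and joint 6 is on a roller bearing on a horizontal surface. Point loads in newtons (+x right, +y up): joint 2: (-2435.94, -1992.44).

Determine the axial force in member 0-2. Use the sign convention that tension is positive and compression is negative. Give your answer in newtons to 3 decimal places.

-1622.110

N=7 nodes, M=11 members, R=3 reactions → 2N=14, M+R=14
member 0 (0-1): L=1.6518, (cx,cy)=(0.5249,0.8512)
member 1 (0-2): L=1.5530, (cx,cy)=(1.0000,0.0000)
member 2 (1-2): L=1.5644, (cx,cy)=(0.4385,-0.8987)
member 3 (1-3): L=1.3545, (cx,cy)=(0.9738,0.2274)
member 4 (2-3): L=1.8272, (cx,cy)=(0.3464,0.9381)
member 5 (2-4): L=1.5290, (cx,cy)=(1.0000,0.0000)
member 6 (3-4): L=1.9341, (cx,cy)=(0.4633,-0.8862)
member 7 (3-5): L=1.6093, (cx,cy)=(0.9992,-0.0404)
member 8 (4-5): L=1.7961, (cx,cy)=(0.3964,0.9181)
member 9 (4-6): L=1.5180, (cx,cy)=(1.0000,0.0000)
member 10 (5-6): L=1.8354, (cx,cy)=(0.4391,-0.8984)
solve A·x = −loads:
  F[0-1] = -1550.5241 N (compression)
  F[0-2] = -1622.1101 N (compression)
  F[1-2] = +1128.4671 N (tension)
  F[1-3] = -1343.8670 N (compression)
  F[2-3] = +1042.8316 N (tension)
  F[2-4] = +947.3824 N (tension)
  F[3-4] = -731.2705 N (compression)
  F[3-5] = -609.1018 N (compression)
  F[4-5] = +705.8930 N (tension)
  F[4-6] = +328.7860 N (tension)
  F[5-6] = -748.7179 N (compression)
  Rx@0 = +2435.9400 N
  Ry@0 = +1319.7749 N
  Ry@6 = +672.6651 N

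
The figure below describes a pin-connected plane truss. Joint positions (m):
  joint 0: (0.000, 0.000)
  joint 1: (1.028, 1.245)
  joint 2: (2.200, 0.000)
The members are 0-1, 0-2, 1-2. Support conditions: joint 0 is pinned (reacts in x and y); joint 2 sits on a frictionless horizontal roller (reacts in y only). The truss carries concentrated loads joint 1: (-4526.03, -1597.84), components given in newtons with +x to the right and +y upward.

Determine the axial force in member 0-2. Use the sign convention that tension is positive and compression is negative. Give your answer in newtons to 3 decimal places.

-1708.291

N=3 nodes, M=3 members, R=3 reactions → 2N=6, M+R=6
member 0 (0-1): L=1.6146, (cx,cy)=(0.6367,0.7711)
member 1 (0-2): L=2.2000, (cx,cy)=(1.0000,0.0000)
member 2 (1-2): L=1.7099, (cx,cy)=(0.6854,-0.7281)
solve A·x = −loads:
  F[0-1] = -4425.4996 N (compression)
  F[0-2] = -1708.2907 N (compression)
  F[1-2] = +2492.2626 N (tension)
  Rx@0 = +4526.0300 N
  Ry@0 = +3412.5345 N
  Ry@2 = -1814.6945 N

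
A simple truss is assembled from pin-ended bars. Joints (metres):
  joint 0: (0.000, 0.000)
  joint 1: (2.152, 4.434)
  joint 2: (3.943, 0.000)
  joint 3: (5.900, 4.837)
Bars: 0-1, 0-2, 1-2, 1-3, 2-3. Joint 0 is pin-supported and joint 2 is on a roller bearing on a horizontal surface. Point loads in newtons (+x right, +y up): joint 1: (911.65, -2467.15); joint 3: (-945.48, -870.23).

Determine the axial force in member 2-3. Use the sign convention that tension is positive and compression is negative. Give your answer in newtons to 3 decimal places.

-866.798

N=4 nodes, M=5 members, R=3 reactions → 2N=8, M+R=8
member 0 (0-1): L=4.9286, (cx,cy)=(0.4366,0.8996)
member 1 (0-2): L=3.9430, (cx,cy)=(1.0000,0.0000)
member 2 (1-2): L=4.7821, (cx,cy)=(0.3745,-0.9272)
member 3 (1-3): L=3.7696, (cx,cy)=(0.9943,0.1069)
member 4 (2-3): L=5.2179, (cx,cy)=(0.3751,0.9270)
solve A·x = −loads:
  F[0-1] = -915.2519 N (compression)
  F[0-2] = +365.7982 N (tension)
  F[1-2] = -1844.7236 N (compression)
  F[1-3] = -623.9585 N (compression)
  F[2-3] = -866.7982 N (compression)
  Rx@0 = +33.8300 N
  Ry@0 = +823.3975 N
  Ry@2 = +2513.9825 N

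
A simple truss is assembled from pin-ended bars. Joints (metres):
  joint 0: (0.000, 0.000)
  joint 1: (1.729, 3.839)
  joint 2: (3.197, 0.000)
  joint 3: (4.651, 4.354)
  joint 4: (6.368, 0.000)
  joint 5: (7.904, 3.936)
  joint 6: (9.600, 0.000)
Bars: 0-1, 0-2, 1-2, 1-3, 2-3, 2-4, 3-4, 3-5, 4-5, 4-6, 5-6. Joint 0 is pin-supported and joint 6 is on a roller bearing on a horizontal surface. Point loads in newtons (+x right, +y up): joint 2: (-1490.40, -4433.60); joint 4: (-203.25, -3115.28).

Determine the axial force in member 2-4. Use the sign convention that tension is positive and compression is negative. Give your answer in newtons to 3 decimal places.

N=7 nodes, M=11 members, R=3 reactions → 2N=14, M+R=14
member 0 (0-1): L=4.2104, (cx,cy)=(0.4107,0.9118)
member 1 (0-2): L=3.1970, (cx,cy)=(1.0000,0.0000)
member 2 (1-2): L=4.1101, (cx,cy)=(0.3572,-0.9340)
member 3 (1-3): L=2.9670, (cx,cy)=(0.9848,0.1736)
member 4 (2-3): L=4.5904, (cx,cy)=(0.3168,0.9485)
member 5 (2-4): L=3.1710, (cx,cy)=(1.0000,0.0000)
member 6 (3-4): L=4.6803, (cx,cy)=(0.3669,-0.9303)
member 7 (3-5): L=3.2797, (cx,cy)=(0.9918,-0.1274)
member 8 (4-5): L=4.2251, (cx,cy)=(0.3635,0.9316)
member 9 (4-6): L=3.2320, (cx,cy)=(1.0000,0.0000)
member 10 (5-6): L=4.2859, (cx,cy)=(0.3957,-0.9184)
solve A·x = −loads:
  F[0-1] = -4393.4661 N (compression)
  F[0-2] = +110.5314 N (tension)
  F[1-2] = +3699.0764 N (tension)
  F[1-3] = -3173.5474 N (compression)
  F[2-3] = +1031.6351 N (tension)
  F[2-4] = +2595.3547 N (tension)
  F[3-4] = -77.0644 N (compression)
  F[3-5] = -2793.1107 N (compression)
  F[4-5] = +3421.0476 N (tension)
  F[4-6] = +1526.6371 N (tension)
  F[5-6] = -3857.8643 N (compression)
  Rx@0 = +1693.6500 N
  Ry@0 = +4005.9298 N
  Ry@6 = +3542.9502 N

2595.355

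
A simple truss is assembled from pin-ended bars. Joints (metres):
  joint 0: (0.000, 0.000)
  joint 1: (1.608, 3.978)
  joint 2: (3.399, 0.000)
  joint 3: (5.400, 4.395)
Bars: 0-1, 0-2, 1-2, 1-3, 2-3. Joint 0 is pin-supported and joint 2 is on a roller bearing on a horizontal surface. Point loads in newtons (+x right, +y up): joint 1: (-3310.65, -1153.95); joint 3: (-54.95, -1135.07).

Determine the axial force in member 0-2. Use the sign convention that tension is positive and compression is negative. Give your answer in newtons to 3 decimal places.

-1795.002

N=4 nodes, M=5 members, R=3 reactions → 2N=8, M+R=8
member 0 (0-1): L=4.2907, (cx,cy)=(0.3748,0.9271)
member 1 (0-2): L=3.3990, (cx,cy)=(1.0000,0.0000)
member 2 (1-2): L=4.3626, (cx,cy)=(0.4105,-0.9118)
member 3 (1-3): L=3.8149, (cx,cy)=(0.9940,0.1093)
member 4 (2-3): L=4.8291, (cx,cy)=(0.4144,0.9101)
solve A·x = −loads:
  F[0-1] = -4190.9037 N (compression)
  F[0-2] = -1795.0018 N (compression)
  F[1-2] = +3054.2347 N (tension)
  F[1-3] = +489.1087 N (tension)
  F[2-3] = -1305.9222 N (compression)
  Rx@0 = +3365.6000 N
  Ry@0 = +3885.4723 N
  Ry@2 = -1596.4523 N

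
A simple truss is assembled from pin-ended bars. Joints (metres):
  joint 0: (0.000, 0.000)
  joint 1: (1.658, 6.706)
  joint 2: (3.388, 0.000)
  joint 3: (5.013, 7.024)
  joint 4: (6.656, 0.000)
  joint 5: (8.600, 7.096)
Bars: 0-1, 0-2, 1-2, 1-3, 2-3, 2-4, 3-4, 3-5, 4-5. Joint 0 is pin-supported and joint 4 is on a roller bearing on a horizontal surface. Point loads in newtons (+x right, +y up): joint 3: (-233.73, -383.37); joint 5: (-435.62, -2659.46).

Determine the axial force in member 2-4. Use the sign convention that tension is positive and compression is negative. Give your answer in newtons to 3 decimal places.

-648.681

N=6 nodes, M=9 members, R=3 reactions → 2N=12, M+R=12
member 0 (0-1): L=6.9079, (cx,cy)=(0.2400,0.9708)
member 1 (0-2): L=3.3880, (cx,cy)=(1.0000,0.0000)
member 2 (1-2): L=6.9256, (cx,cy)=(0.2498,-0.9683)
member 3 (1-3): L=3.3700, (cx,cy)=(0.9955,0.0944)
member 4 (2-3): L=7.2095, (cx,cy)=(0.2254,0.9743)
member 5 (2-4): L=3.2680, (cx,cy)=(1.0000,0.0000)
member 6 (3-4): L=7.2136, (cx,cy)=(0.2278,-0.9737)
member 7 (3-5): L=3.5877, (cx,cy)=(0.9998,0.0201)
member 8 (4-5): L=7.3575, (cx,cy)=(0.2642,0.9645)
solve A·x = −loads:
  F[0-1] = -29.8332 N (compression)
  F[0-2] = -662.1896 N (compression)
  F[1-2] = +28.5113 N (tension)
  F[1-3] = -14.3465 N (compression)
  F[2-3] = -28.3366 N (compression)
  F[2-4] = -648.6805 N (compression)
  F[3-4] = -357.9029 N (compression)
  F[3-5] = +294.6373 N (tension)
  F[4-5] = -2763.5850 N (compression)
  Rx@0 = +669.3500 N
  Ry@0 = +28.9612 N
  Ry@4 = +3013.8688 N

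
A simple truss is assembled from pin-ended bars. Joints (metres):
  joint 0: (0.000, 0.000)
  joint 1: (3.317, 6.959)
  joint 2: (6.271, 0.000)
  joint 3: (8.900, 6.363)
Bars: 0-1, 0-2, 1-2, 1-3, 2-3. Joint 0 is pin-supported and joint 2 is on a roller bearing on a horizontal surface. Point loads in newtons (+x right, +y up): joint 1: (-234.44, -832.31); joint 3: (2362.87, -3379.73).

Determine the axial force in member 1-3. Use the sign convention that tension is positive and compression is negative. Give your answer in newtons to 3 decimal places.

N=4 nodes, M=5 members, R=3 reactions → 2N=8, M+R=8
member 0 (0-1): L=7.7091, (cx,cy)=(0.4303,0.9027)
member 1 (0-2): L=6.2710, (cx,cy)=(1.0000,0.0000)
member 2 (1-2): L=7.5600, (cx,cy)=(0.3907,-0.9205)
member 3 (1-3): L=5.6147, (cx,cy)=(0.9944,-0.1061)
member 4 (2-3): L=6.8847, (cx,cy)=(0.3819,0.9242)
solve A·x = −loads:
  F[0-1] = +3503.0443 N (tension)
  F[0-2] = +621.1719 N (tension)
  F[1-2] = -4757.0470 N (compression)
  F[1-3] = +3620.9245 N (tension)
  F[2-3] = -3240.9708 N (compression)
  Rx@0 = -2128.4300 N
  Ry@0 = -3162.1975 N
  Ry@2 = +7374.2375 N

3620.925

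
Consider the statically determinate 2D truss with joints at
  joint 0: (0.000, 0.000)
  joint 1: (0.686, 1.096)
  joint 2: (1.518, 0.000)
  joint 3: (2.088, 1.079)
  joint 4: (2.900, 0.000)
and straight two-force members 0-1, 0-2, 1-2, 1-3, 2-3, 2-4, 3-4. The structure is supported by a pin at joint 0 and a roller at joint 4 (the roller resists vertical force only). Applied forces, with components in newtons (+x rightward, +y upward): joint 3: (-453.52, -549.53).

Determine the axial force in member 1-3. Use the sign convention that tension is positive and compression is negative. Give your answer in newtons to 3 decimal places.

N=5 nodes, M=7 members, R=3 reactions → 2N=10, M+R=10
member 0 (0-1): L=1.2930, (cx,cy)=(0.5306,0.8477)
member 1 (0-2): L=1.5180, (cx,cy)=(1.0000,0.0000)
member 2 (1-2): L=1.3760, (cx,cy)=(0.6046,-0.7965)
member 3 (1-3): L=1.4021, (cx,cy)=(0.9999,-0.0121)
member 4 (2-3): L=1.2203, (cx,cy)=(0.4671,0.8842)
member 5 (2-4): L=1.3820, (cx,cy)=(1.0000,0.0000)
member 6 (3-4): L=1.3504, (cx,cy)=(0.6013,-0.7990)
solve A·x = −loads:
  F[0-1] = -380.5921 N (compression)
  F[0-2] = -251.5950 N (compression)
  F[1-2] = +411.8998 N (tension)
  F[1-3] = -451.0097 N (compression)
  F[2-3] = -371.0418 N (compression)
  F[2-4] = +170.7690 N (tension)
  F[3-4] = -283.9985 N (compression)
  Rx@0 = +453.5200 N
  Ry@0 = +322.6091 N
  Ry@4 = +226.9209 N

-451.010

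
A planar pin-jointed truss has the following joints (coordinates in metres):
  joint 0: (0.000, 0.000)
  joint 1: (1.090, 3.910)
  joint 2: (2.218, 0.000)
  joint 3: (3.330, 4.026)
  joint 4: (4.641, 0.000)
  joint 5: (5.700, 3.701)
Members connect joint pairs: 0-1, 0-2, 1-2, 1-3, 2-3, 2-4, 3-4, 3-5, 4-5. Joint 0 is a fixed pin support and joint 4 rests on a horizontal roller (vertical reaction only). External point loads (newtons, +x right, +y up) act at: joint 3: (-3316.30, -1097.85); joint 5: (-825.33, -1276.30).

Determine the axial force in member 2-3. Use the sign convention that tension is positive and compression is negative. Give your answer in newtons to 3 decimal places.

N=6 nodes, M=9 members, R=3 reactions → 2N=12, M+R=12
member 0 (0-1): L=4.0591, (cx,cy)=(0.2685,0.9633)
member 1 (0-2): L=2.2180, (cx,cy)=(1.0000,0.0000)
member 2 (1-2): L=4.0695, (cx,cy)=(0.2772,-0.9608)
member 3 (1-3): L=2.2430, (cx,cy)=(0.9987,0.0517)
member 4 (2-3): L=4.1767, (cx,cy)=(0.2662,0.9639)
member 5 (2-4): L=2.4230, (cx,cy)=(1.0000,0.0000)
member 6 (3-4): L=4.2341, (cx,cy)=(0.3096,-0.9509)
member 7 (3-5): L=2.3922, (cx,cy)=(0.9907,-0.1359)
member 8 (4-5): L=3.8495, (cx,cy)=(0.2751,0.9614)
solve A·x = −loads:
  F[0-1] = -3689.4104 N (compression)
  F[0-2] = -3150.9009 N (compression)
  F[1-2] = +3591.7769 N (tension)
  F[1-3] = -1988.9840 N (compression)
  F[2-3] = -3580.2558 N (compression)
  F[2-4] = -1202.1151 N (compression)
  F[3-4] = +2646.8397 N (tension)
  F[3-5] = -446.9014 N (compression)
  F[4-5] = -1390.6734 N (compression)
  Rx@0 = +4141.6300 N
  Ry@0 = +3553.9000 N
  Ry@4 = -1179.7500 N

-3580.256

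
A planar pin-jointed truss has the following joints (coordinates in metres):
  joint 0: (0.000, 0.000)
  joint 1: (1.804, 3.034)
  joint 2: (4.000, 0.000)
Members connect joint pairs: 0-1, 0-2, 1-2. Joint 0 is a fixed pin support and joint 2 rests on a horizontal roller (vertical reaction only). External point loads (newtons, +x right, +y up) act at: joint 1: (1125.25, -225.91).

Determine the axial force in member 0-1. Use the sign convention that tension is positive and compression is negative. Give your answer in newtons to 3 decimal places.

N=3 nodes, M=3 members, R=3 reactions → 2N=6, M+R=6
member 0 (0-1): L=3.5298, (cx,cy)=(0.5111,0.8595)
member 1 (0-2): L=4.0000, (cx,cy)=(1.0000,0.0000)
member 2 (1-2): L=3.7453, (cx,cy)=(0.5863,-0.8101)
solve A·x = −loads:
  F[0-1] = +848.6877 N (tension)
  F[0-2] = +691.5066 N (tension)
  F[1-2] = -1179.3840 N (compression)
  Rx@0 = -1125.2500 N
  Ry@0 = -729.4775 N
  Ry@2 = +955.3875 N

848.688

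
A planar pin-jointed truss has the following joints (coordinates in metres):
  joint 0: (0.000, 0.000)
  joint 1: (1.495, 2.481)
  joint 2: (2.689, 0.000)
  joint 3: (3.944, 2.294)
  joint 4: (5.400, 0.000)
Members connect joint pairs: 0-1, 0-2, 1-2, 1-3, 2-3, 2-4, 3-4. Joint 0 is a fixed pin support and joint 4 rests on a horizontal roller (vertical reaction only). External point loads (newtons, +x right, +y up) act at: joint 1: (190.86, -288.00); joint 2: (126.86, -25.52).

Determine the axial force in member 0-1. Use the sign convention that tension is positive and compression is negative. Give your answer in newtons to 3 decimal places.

-155.734

N=5 nodes, M=7 members, R=3 reactions → 2N=10, M+R=10
member 0 (0-1): L=2.8966, (cx,cy)=(0.5161,0.8565)
member 1 (0-2): L=2.6890, (cx,cy)=(1.0000,0.0000)
member 2 (1-2): L=2.7534, (cx,cy)=(0.4337,-0.9011)
member 3 (1-3): L=2.4561, (cx,cy)=(0.9971,-0.0761)
member 4 (2-3): L=2.6149, (cx,cy)=(0.4800,0.8773)
member 5 (2-4): L=2.7110, (cx,cy)=(1.0000,0.0000)
member 6 (3-4): L=2.7171, (cx,cy)=(0.5359,-0.8443)
solve A·x = −loads:
  F[0-1] = -155.7344 N (compression)
  F[0-2] = +398.0975 N (tension)
  F[1-2] = -154.2682 N (compression)
  F[1-3] = -204.9337 N (compression)
  F[2-3] = +187.5400 N (tension)
  F[2-4] = +114.3290 N (tension)
  F[3-4] = -213.3501 N (compression)
  Rx@0 = -317.7200 N
  Ry@0 = +133.3891 N
  Ry@4 = +180.1309 N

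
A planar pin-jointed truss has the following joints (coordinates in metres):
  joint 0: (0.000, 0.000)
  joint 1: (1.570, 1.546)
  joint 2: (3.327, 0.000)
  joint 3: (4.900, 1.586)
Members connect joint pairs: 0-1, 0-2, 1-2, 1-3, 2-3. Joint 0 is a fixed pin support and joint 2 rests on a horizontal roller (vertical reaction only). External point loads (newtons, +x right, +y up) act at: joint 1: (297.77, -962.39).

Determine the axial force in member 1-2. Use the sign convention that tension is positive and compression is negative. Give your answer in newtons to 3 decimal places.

-896.952

N=4 nodes, M=5 members, R=3 reactions → 2N=8, M+R=8
member 0 (0-1): L=2.2034, (cx,cy)=(0.7125,0.7016)
member 1 (0-2): L=3.3270, (cx,cy)=(1.0000,0.0000)
member 2 (1-2): L=2.3403, (cx,cy)=(0.7507,-0.6606)
member 3 (1-3): L=3.3302, (cx,cy)=(0.9999,0.0120)
member 4 (2-3): L=2.2338, (cx,cy)=(0.7042,0.7100)
solve A·x = −loads:
  F[0-1] = -527.1549 N (compression)
  F[0-2] = +673.3847 N (tension)
  F[1-2] = -896.9524 N (compression)
  F[1-3] = -0.0000 N (compression)
  F[2-3] = +0.0000 N (tension)
  Rx@0 = -297.7700 N
  Ry@0 = +369.8728 N
  Ry@2 = +592.5172 N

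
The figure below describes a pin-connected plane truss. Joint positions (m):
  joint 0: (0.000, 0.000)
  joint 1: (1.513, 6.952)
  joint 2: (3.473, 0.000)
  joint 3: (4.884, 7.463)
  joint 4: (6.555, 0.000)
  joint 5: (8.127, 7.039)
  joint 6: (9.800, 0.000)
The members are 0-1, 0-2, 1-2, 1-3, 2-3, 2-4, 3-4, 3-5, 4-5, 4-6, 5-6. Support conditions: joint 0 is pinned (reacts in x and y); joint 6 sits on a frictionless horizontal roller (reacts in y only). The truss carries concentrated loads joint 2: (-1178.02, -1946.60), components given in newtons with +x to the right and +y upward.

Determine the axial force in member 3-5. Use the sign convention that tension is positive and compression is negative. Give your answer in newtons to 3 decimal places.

-311.631

N=7 nodes, M=11 members, R=3 reactions → 2N=14, M+R=14
member 0 (0-1): L=7.1147, (cx,cy)=(0.2127,0.9771)
member 1 (0-2): L=3.4730, (cx,cy)=(1.0000,0.0000)
member 2 (1-2): L=7.2230, (cx,cy)=(0.2714,-0.9625)
member 3 (1-3): L=3.4095, (cx,cy)=(0.9887,0.1499)
member 4 (2-3): L=7.5952, (cx,cy)=(0.1858,0.9826)
member 5 (2-4): L=3.0820, (cx,cy)=(1.0000,0.0000)
member 6 (3-4): L=7.6478, (cx,cy)=(0.2185,-0.9758)
member 7 (3-5): L=3.2706, (cx,cy)=(0.9916,-0.1296)
member 8 (4-5): L=7.2124, (cx,cy)=(0.2180,0.9760)
member 9 (4-6): L=3.2450, (cx,cy)=(1.0000,0.0000)
member 10 (5-6): L=7.2351, (cx,cy)=(0.2312,-0.9729)
solve A·x = −loads:
  F[0-1] = -1286.1675 N (compression)
  F[0-2] = -904.5072 N (compression)
  F[1-2] = +1210.9125 N (tension)
  F[1-3] = -608.9783 N (compression)
  F[2-3] = +794.9602 N (tension)
  F[2-4] = +454.4163 N (tension)
  F[3-4] = -665.5319 N (compression)
  F[3-5] = -311.6309 N (compression)
  F[4-5] = +665.4501 N (tension)
  F[4-6] = +163.9609 N (tension)
  F[5-6] = -709.0683 N (compression)
  Rx@0 = +1178.0200 N
  Ry@0 = +1256.7488 N
  Ry@6 = +689.8512 N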